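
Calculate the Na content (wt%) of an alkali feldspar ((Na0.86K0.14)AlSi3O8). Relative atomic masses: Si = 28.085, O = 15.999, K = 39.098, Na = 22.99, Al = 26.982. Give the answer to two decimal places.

Molar mass of (Na0.86K0.14)AlSi3O8: 0.86*22.99 + 0.14*39.098 + 1*26.982 + 3*28.085 + 8*15.999 = 264.474 g/mol.
Mass of Na per formula unit: 0.86 × 22.99 = 19.771 g.
Weight fraction Na = 19.771 / 264.474 = 0.0748.

7.48 wt%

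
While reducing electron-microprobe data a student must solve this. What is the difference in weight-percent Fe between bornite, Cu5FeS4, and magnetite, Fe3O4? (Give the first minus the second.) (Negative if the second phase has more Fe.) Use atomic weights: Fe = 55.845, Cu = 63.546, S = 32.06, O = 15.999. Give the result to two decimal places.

-61.23 percentage points

M(Cu5FeS4) = 501.815 g/mol, so wt% Fe = 55.845/501.815 × 100 = 11.13%.
M(Fe3O4) = 231.531 g/mol, so wt% Fe = 167.535/231.531 × 100 = 72.36%.
11.13 − 72.36 = -61.23 pp.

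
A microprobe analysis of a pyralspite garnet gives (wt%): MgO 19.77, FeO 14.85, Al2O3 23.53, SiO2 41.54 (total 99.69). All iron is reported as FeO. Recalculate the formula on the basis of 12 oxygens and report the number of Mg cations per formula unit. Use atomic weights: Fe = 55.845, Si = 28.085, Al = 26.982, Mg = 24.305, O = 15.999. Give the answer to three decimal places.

19.77 wt% MgO ÷ 40.304 g/mol = 0.49052 mol, giving 0.49052 Mg and 0.49052 O.
14.85 wt% FeO ÷ 71.844 g/mol = 0.20670 mol, giving 0.20670 Fe and 0.20670 O.
23.53 wt% Al2O3 ÷ 101.961 g/mol = 0.23077 mol, giving 0.46154 Al and 0.69231 O.
41.54 wt% SiO2 ÷ 60.083 g/mol = 0.69138 mol, giving 0.69138 Si and 1.38276 O.
Oxygen sums to 2.77229; scaling by 12/2.77229 = 4.32855 puts the formula on 12 O.
Mg: 0.49052 × 4.32855 = 2.123 atoms per formula unit.

2.123 Mg apfu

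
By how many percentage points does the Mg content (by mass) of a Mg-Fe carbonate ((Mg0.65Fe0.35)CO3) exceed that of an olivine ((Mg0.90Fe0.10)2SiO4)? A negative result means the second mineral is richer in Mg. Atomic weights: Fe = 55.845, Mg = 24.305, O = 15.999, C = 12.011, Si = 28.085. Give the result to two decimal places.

M((Mg0.65Fe0.35)CO3) = 95.352 g/mol, so wt% Mg = 15.798/95.352 × 100 = 16.57%.
M((Mg0.90Fe0.10)2SiO4) = 146.999 g/mol, so wt% Mg = 43.749/146.999 × 100 = 29.76%.
16.57 − 29.76 = -13.19 pp.

-13.19 percentage points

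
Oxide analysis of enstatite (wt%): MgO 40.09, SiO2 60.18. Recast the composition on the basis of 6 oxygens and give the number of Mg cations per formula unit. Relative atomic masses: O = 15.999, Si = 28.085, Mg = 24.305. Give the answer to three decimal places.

40.09 wt% MgO ÷ 40.304 g/mol = 0.99469 mol, giving 0.99469 Mg and 0.99469 O.
60.18 wt% SiO2 ÷ 60.083 g/mol = 1.00161 mol, giving 1.00161 Si and 2.00322 O.
Oxygen sums to 2.99791; scaling by 6/2.99791 = 2.00139 puts the formula on 6 O.
Mg: 0.99469 × 2.00139 = 1.991 atoms per formula unit.

1.991 Mg apfu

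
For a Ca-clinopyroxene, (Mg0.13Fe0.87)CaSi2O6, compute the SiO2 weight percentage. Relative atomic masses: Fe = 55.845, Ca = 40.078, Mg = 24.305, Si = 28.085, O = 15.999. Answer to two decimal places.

49.25 wt%

Molar mass of (Mg0.13Fe0.87)CaSi2O6 = 0.13*24.305 + 0.87*55.845 + 1*40.078 + 2*28.085 + 6*15.999 = 243.987 g/mol.
Each formula unit contains 2 Si, equivalent to 2/1 = 2.0000 mol SiO2.
M(SiO2) = 1×28.085 + 2×15.999 = 60.083 g/mol.
Mass of SiO2 per formula unit = 2.0000 × 60.083 = 120.166 g.
SiO2 wt% = 120.166 / 243.987 × 100 = 49.25%.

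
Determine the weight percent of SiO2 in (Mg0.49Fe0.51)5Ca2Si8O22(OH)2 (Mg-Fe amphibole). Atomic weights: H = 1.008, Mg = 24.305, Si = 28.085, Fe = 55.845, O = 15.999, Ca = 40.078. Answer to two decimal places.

53.84 wt%

Formula mass = 892.780 g/mol.
8 Si → 8.0000 mol SiO2 per formula unit; M(SiO2) = 60.083, so SiO2 mass = 480.664 g.
480.664/892.780 × 100 = 53.84 wt%.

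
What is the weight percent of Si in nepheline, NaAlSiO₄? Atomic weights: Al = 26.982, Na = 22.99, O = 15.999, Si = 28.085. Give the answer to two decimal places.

Molar mass of NaAlSiO₄: 1×22.99 + 1×26.982 + 1×28.085 + 4×15.999 = 142.053 g/mol.
Mass of Si per formula unit: 1 × 28.085 = 28.085 g.
Weight fraction Si = 28.085 / 142.053 = 0.1977.

19.77 mass %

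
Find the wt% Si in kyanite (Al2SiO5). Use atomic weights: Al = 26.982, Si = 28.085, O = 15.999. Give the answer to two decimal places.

Molar mass of Al2SiO5: 2×26.982 + 1×28.085 + 5×15.999 = 162.044 g/mol.
Mass of Si per formula unit: 1 × 28.085 = 28.085 g.
Weight fraction Si = 28.085 / 162.044 = 0.1733.

17.33 wt%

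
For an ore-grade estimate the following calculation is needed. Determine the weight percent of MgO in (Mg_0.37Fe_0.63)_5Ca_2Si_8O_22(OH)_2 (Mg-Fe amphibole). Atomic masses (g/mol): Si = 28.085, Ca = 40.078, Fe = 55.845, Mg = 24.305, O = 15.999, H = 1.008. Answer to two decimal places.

8.18 wt%

Formula mass = 911.704 g/mol.
1.85 Mg → 1.8500 mol MgO per formula unit; M(MgO) = 40.304, so MgO mass = 74.562 g.
74.562/911.704 × 100 = 8.18 wt%.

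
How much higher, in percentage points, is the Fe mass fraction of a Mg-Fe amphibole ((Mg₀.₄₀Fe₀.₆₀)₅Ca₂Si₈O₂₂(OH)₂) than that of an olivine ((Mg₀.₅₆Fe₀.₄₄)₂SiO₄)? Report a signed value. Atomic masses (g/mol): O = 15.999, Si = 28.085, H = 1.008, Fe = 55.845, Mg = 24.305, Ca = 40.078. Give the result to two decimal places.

Fe in (Mg₀.₄₀Fe₀.₆₀)₅Ca₂Si₈O₂₂(OH)₂: molar mass 906.973 g/mol; 3×55.845 = 167.535 g → 18.47 wt%.
Fe in (Mg₀.₅₆Fe₀.₄₄)₂SiO₄: molar mass 168.446 g/mol; 0.88×55.845 = 49.144 g → 29.17 wt%.
Difference = 18.47 − 29.17 = -10.70 percentage points.

-10.70 percentage points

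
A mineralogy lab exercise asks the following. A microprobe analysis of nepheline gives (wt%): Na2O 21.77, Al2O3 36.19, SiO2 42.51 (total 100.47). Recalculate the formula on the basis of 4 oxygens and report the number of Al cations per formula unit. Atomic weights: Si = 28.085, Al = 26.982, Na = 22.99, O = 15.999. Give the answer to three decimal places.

1.003 Al apfu

Na2O (M=61.979): mol = 0.35125; Na = 0.70250, O = 0.35125.
Al2O3 (M=101.961): mol = 0.35494; Al = 0.70988, O = 1.06482.
SiO2 (M=60.083): mol = 0.70752; Si = 0.70752, O = 1.41504.
ΣO = 2.83111; factor = 4/ΣO = 1.41287.
Al apfu = 0.70988 × 1.41287 = 1.003.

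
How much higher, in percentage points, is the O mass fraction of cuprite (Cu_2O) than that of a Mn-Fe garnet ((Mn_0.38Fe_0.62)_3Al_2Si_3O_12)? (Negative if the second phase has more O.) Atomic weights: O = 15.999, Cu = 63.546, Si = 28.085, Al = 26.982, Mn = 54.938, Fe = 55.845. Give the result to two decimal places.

-27.47 percentage points

M(Cu_2O) = 143.091 g/mol, so wt% O = 15.999/143.091 × 100 = 11.18%.
M((Mn_0.38Fe_0.62)_3Al_2Si_3O_12) = 496.708 g/mol, so wt% O = 191.988/496.708 × 100 = 38.65%.
11.18 − 38.65 = -27.47 pp.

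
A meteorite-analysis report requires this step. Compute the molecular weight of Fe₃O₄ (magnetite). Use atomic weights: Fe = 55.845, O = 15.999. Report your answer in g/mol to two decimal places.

M = 3(55.845) + 4(15.999)

231.53 g/mol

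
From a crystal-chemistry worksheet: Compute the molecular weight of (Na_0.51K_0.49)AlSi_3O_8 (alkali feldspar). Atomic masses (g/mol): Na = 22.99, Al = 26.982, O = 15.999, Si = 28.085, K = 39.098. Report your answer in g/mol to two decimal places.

270.11 g/mol

The formula mass is the sum 0.51×22.99 + 0.49×39.098 + 1×26.982 + 3×28.085 + 8×15.999.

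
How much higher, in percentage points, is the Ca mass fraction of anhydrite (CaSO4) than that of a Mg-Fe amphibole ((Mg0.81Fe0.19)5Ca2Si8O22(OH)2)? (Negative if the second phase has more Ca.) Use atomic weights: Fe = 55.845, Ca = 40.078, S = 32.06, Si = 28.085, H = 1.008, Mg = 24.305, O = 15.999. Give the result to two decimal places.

Ca in CaSO4: molar mass 136.134 g/mol; 1×40.078 = 40.078 g → 29.44 wt%.
Ca in (Mg0.81Fe0.19)5Ca2Si8O22(OH)2: molar mass 842.316 g/mol; 2×40.078 = 80.156 g → 9.52 wt%.
Difference = 29.44 − 9.52 = 19.92 percentage points.

19.92 percentage points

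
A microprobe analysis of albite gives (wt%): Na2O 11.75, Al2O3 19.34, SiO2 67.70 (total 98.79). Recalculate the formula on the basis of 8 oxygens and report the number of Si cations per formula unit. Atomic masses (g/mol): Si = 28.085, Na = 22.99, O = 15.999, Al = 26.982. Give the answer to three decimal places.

2.993 Si apfu

Na2O: 11.75/61.979 = 0.18958 mol → 0.37916 mol Na, 0.18958 mol O.
Al2O3: 19.34/101.961 = 0.18968 mol → 0.37936 mol Al, 0.56904 mol O.
SiO2: 67.70/60.083 = 1.12677 mol → 1.12677 mol Si, 2.25354 mol O.
Total oxygen = 3.01216 mol. Normalization factor = 8/3.01216 = 2.65590.
Si per 8 O = 1.12677 × 2.65590 = 2.993.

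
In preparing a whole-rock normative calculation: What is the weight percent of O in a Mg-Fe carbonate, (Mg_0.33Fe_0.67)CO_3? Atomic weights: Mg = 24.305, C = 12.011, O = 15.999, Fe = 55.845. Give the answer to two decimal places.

Formula mass = 0.33×24.305 + 0.67×55.845 + 1×12.011 + 3×15.999 = 105.445 g/mol, of which 47.997 g is O.
So O makes up 47.997/105.445 = 0.4552 of the mass, i.e. 45.52%.

45.52 wt%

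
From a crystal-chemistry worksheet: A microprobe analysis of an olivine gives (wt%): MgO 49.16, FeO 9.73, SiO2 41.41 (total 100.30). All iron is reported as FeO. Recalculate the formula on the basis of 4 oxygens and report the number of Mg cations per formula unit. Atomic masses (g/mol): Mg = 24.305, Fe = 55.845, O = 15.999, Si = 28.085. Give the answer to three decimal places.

MgO (M=40.304): mol = 1.21973; Mg = 1.21973, O = 1.21973.
FeO (M=71.844): mol = 0.13543; Fe = 0.13543, O = 0.13543.
SiO2 (M=60.083): mol = 0.68921; Si = 0.68921, O = 1.37842.
ΣO = 2.73358; factor = 4/ΣO = 1.46328.
Mg apfu = 1.21973 × 1.46328 = 1.785.

1.785 Mg apfu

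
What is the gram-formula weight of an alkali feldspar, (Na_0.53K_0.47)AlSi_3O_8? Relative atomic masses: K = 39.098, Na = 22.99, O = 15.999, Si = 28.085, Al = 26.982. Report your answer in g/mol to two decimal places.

269.79 g/mol

The formula mass is the sum 0.53(22.99) + 0.47(39.098) + 1(26.982) + 3(28.085) + 8(15.999).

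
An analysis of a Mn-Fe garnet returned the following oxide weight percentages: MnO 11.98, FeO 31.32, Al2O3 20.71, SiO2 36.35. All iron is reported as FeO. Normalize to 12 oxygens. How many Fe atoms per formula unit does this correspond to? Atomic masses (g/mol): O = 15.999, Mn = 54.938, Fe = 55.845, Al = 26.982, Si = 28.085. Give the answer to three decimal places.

2.158 Fe apfu

MnO: 11.98/70.937 = 0.16888 mol → 0.16888 mol Mn, 0.16888 mol O.
FeO: 31.32/71.844 = 0.43594 mol → 0.43594 mol Fe, 0.43594 mol O.
Al2O3: 20.71/101.961 = 0.20312 mol → 0.40624 mol Al, 0.60936 mol O.
SiO2: 36.35/60.083 = 0.60500 mol → 0.60500 mol Si, 1.21000 mol O.
Total oxygen = 2.42418 mol. Normalization factor = 12/2.42418 = 4.95013.
Fe per 12 O = 0.43594 × 4.95013 = 2.158.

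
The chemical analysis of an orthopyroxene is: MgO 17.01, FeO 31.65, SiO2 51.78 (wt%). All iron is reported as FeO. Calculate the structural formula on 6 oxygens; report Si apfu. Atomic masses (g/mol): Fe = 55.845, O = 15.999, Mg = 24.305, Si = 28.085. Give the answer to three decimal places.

1.999 Si apfu

MgO: 17.01/40.304 = 0.42204 mol → 0.42204 mol Mg, 0.42204 mol O.
FeO: 31.65/71.844 = 0.44054 mol → 0.44054 mol Fe, 0.44054 mol O.
SiO2: 51.78/60.083 = 0.86181 mol → 0.86181 mol Si, 1.72362 mol O.
Total oxygen = 2.58620 mol. Normalization factor = 6/2.58620 = 2.32001.
Si per 6 O = 0.86181 × 2.32001 = 1.999.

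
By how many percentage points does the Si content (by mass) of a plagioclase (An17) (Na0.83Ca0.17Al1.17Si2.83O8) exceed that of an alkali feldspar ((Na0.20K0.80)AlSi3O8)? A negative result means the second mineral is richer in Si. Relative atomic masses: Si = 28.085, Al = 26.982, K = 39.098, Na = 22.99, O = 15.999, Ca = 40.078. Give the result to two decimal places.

-0.63 percentage points

Si in Na0.83Ca0.17Al1.17Si2.83O8: molar mass 264.936 g/mol; 2.83×28.085 = 79.481 g → 30.00 wt%.
Si in (Na0.20K0.80)AlSi3O8: molar mass 275.105 g/mol; 3×28.085 = 84.255 g → 30.63 wt%.
Difference = 30.00 − 30.63 = -0.63 percentage points.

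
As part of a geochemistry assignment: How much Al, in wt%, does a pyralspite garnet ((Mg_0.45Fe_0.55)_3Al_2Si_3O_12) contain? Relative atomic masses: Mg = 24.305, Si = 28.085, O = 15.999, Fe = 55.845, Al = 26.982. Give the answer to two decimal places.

Formula mass = 1.35·24.305 + 1.65·55.845 + 2·26.982 + 3·28.085 + 12·15.999 = 455.163 g/mol, of which 53.964 g is Al.
So Al makes up 53.964/455.163 = 0.1186 of the mass, i.e. 11.86%.

11.86 wt%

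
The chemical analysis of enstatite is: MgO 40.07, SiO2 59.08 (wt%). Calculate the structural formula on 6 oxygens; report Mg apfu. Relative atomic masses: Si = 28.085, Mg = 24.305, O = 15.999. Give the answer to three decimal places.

40.07 wt% MgO ÷ 40.304 g/mol = 0.99419 mol, giving 0.99419 Mg and 0.99419 O.
59.08 wt% SiO2 ÷ 60.083 g/mol = 0.98331 mol, giving 0.98331 Si and 1.96662 O.
Oxygen sums to 2.96081; scaling by 6/2.96081 = 2.02647 puts the formula on 6 O.
Mg: 0.99419 × 2.02647 = 2.015 atoms per formula unit.

2.015 Mg apfu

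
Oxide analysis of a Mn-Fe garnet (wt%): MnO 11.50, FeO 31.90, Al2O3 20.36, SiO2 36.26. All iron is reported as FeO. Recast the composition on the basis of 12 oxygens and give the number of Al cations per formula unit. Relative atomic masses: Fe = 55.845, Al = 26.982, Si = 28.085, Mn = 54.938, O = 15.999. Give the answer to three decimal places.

1.987 Al apfu

MnO: 11.50/70.937 = 0.16212 mol → 0.16212 mol Mn, 0.16212 mol O.
FeO: 31.90/71.844 = 0.44402 mol → 0.44402 mol Fe, 0.44402 mol O.
Al2O3: 20.36/101.961 = 0.19968 mol → 0.39936 mol Al, 0.59904 mol O.
SiO2: 36.26/60.083 = 0.60350 mol → 0.60350 mol Si, 1.20700 mol O.
Total oxygen = 2.41218 mol. Normalization factor = 12/2.41218 = 4.97475.
Al per 12 O = 0.39936 × 4.97475 = 1.987.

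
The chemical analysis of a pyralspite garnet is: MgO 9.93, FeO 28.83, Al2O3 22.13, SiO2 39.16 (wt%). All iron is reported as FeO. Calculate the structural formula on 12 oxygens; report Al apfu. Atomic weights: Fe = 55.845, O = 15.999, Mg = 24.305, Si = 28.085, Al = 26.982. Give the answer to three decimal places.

2.002 Al apfu

9.93 wt% MgO ÷ 40.304 g/mol = 0.24638 mol, giving 0.24638 Mg and 0.24638 O.
28.83 wt% FeO ÷ 71.844 g/mol = 0.40129 mol, giving 0.40129 Fe and 0.40129 O.
22.13 wt% Al2O3 ÷ 101.961 g/mol = 0.21704 mol, giving 0.43408 Al and 0.65112 O.
39.16 wt% SiO2 ÷ 60.083 g/mol = 0.65177 mol, giving 0.65177 Si and 1.30354 O.
Oxygen sums to 2.60233; scaling by 12/2.60233 = 4.61125 puts the formula on 12 O.
Al: 0.43408 × 4.61125 = 2.002 atoms per formula unit.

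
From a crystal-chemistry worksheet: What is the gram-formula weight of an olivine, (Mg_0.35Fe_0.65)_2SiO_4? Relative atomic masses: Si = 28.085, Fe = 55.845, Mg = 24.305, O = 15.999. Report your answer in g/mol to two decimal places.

The formula mass is the sum 0.70·24.305 + 1.30·55.845 + 1·28.085 + 4·15.999.

181.69 g/mol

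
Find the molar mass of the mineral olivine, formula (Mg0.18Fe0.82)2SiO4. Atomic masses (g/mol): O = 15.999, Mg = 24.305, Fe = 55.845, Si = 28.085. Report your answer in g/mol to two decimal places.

Mg: 0.36 × 24.305 = 8.7498
Fe: 1.64 × 55.845 = 91.5858
Si: 1 × 28.085 = 28.0850
O: 4 × 15.999 = 63.9960
Summing the contributions gives the formula mass.

192.42 g/mol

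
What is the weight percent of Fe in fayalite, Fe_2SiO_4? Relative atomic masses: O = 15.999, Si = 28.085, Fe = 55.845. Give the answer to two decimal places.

M(Fe_2SiO_4) = 203.771 g/mol.
Fe contributes 2 × 55.845 = 111.690 g per mole.
111.690/203.771 = 0.5481 → 54.81%.

54.81 mass %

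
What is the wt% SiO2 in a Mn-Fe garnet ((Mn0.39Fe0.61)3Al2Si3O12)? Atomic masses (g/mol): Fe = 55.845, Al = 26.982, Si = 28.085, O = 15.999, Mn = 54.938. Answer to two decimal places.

36.29 wt%

Formula mass = 496.681 g/mol.
3 Si → 3.0000 mol SiO2 per formula unit; M(SiO2) = 60.083, so SiO2 mass = 180.249 g.
180.249/496.681 × 100 = 36.29 wt%.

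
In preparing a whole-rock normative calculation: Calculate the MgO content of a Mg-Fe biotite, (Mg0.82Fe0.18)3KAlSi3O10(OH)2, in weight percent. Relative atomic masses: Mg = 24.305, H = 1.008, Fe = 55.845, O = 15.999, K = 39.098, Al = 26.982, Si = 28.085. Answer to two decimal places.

22.83 wt%

M((Mg0.82Fe0.18)3KAlSi3O10(OH)2) = 434.286 g/mol; M(MgO) = 40.304 g/mol.
Moles MgO per formula unit = 2.46 Mg ÷ 1 = 2.4600.
MgO fraction = (2.4600 × 40.304) / 434.286 = 99.148/434.286 = 0.2283.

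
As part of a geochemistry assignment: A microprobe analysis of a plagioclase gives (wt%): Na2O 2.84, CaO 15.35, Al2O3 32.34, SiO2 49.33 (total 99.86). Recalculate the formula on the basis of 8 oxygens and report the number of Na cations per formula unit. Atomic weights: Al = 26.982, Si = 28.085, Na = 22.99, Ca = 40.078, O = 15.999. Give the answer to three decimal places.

0.252 Na apfu

Na2O (M=61.979): mol = 0.04582; Na = 0.09164, O = 0.04582.
CaO (M=56.077): mol = 0.27373; Ca = 0.27373, O = 0.27373.
Al2O3 (M=101.961): mol = 0.31718; Al = 0.63436, O = 0.95154.
SiO2 (M=60.083): mol = 0.82103; Si = 0.82103, O = 1.64206.
ΣO = 2.91315; factor = 8/ΣO = 2.74617.
Na apfu = 0.09164 × 2.74617 = 0.252.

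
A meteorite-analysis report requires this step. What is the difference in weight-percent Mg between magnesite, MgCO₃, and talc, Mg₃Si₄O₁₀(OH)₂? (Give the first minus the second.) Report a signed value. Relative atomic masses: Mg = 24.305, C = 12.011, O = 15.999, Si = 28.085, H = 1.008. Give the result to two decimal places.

Mg in MgCO₃: molar mass 84.313 g/mol; 1×24.305 = 24.305 g → 28.83 wt%.
Mg in Mg₃Si₄O₁₀(OH)₂: molar mass 379.259 g/mol; 3×24.305 = 72.915 g → 19.23 wt%.
Difference = 28.83 − 19.23 = 9.60 percentage points.

9.60 percentage points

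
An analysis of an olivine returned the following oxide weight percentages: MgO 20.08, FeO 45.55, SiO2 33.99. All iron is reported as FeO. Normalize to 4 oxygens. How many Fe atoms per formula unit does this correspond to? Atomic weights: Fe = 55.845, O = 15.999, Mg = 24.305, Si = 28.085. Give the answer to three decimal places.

1.120 Fe apfu

MgO: 20.08/40.304 = 0.49821 mol → 0.49821 mol Mg, 0.49821 mol O.
FeO: 45.55/71.844 = 0.63401 mol → 0.63401 mol Fe, 0.63401 mol O.
SiO2: 33.99/60.083 = 0.56572 mol → 0.56572 mol Si, 1.13144 mol O.
Total oxygen = 2.26366 mol. Normalization factor = 4/2.26366 = 1.76705.
Fe per 4 O = 0.63401 × 1.76705 = 1.120.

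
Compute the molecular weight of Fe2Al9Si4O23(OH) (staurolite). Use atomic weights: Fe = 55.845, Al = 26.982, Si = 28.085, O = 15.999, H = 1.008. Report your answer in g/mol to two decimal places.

851.85 g/mol

Fe: 2 × 55.845 = 111.6900
Al: 9 × 26.982 = 242.8380
Si: 4 × 28.085 = 112.3400
O: 24 × 15.999 = 383.9760
H: 1 × 1.008 = 1.0080
Summing the contributions gives the formula mass.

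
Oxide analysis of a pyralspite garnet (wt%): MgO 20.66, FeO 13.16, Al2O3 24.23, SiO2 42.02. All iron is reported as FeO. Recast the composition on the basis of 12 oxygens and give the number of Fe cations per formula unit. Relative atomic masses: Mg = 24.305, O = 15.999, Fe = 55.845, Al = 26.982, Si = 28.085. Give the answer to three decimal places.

MgO (M=40.304): mol = 0.51260; Mg = 0.51260, O = 0.51260.
FeO (M=71.844): mol = 0.18317; Fe = 0.18317, O = 0.18317.
Al2O3 (M=101.961): mol = 0.23764; Al = 0.47528, O = 0.71292.
SiO2 (M=60.083): mol = 0.69937; Si = 0.69937, O = 1.39874.
ΣO = 2.80743; factor = 12/ΣO = 4.27437.
Fe apfu = 0.18317 × 4.27437 = 0.783.

0.783 Fe apfu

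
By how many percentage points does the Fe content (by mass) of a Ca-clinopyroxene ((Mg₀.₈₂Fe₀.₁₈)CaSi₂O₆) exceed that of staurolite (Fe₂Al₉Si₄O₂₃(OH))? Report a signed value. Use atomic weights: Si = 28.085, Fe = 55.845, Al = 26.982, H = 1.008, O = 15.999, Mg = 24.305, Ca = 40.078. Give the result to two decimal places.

-8.59 percentage points

First mineral: 10.052 g Fe in 222.224 g formula = 4.52 wt% Fe.
Second mineral: 111.690 g Fe in 851.852 g formula = 13.11 wt% Fe.
4.52% − 13.11% gives a difference of -8.59 percentage points.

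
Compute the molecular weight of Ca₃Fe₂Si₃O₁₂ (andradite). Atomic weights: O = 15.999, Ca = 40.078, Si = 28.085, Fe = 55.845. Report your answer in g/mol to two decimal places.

M = 3(40.078) + 2(55.845) + 3(28.085) + 12(15.999)

508.17 g/mol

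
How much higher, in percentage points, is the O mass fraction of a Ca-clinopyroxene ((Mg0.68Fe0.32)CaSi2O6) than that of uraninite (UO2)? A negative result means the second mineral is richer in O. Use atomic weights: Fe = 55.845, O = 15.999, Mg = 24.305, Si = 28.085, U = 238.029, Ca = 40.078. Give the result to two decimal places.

30.51 percentage points

O in (Mg0.68Fe0.32)CaSi2O6: molar mass 226.640 g/mol; 6×15.999 = 95.994 g → 42.36 wt%.
O in UO2: molar mass 270.027 g/mol; 2×15.999 = 31.998 g → 11.85 wt%.
Difference = 42.36 − 11.85 = 30.51 percentage points.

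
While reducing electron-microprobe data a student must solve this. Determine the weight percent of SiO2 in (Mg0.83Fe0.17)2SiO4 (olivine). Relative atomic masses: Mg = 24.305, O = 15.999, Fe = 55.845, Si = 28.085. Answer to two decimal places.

Molar mass of (Mg0.83Fe0.17)2SiO4 = 1.66·24.305 + 0.34·55.845 + 1·28.085 + 4·15.999 = 151.415 g/mol.
Each formula unit contains 1 Si, equivalent to 1/1 = 1.0000 mol SiO2.
M(SiO2) = 1×28.085 + 2×15.999 = 60.083 g/mol.
Mass of SiO2 per formula unit = 1.0000 × 60.083 = 60.083 g.
SiO2 wt% = 60.083 / 151.415 × 100 = 39.68%.

39.68 wt%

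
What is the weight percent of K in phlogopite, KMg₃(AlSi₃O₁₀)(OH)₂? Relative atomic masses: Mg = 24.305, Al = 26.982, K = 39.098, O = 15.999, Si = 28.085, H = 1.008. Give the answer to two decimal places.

Molar mass of KMg₃(AlSi₃O₁₀)(OH)₂: 1·39.098 + 3·24.305 + 1·26.982 + 3·28.085 + 12·15.999 + 2·1.008 = 417.254 g/mol.
Mass of K per formula unit: 1 × 39.098 = 39.098 g.
Weight fraction K = 39.098 / 417.254 = 0.0937.

9.37 weight percent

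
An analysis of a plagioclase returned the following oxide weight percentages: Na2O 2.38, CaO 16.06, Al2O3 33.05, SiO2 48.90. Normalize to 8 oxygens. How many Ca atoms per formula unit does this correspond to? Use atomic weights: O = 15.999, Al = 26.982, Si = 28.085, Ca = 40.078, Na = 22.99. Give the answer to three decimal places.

2.38 wt% Na2O ÷ 61.979 g/mol = 0.03840 mol, giving 0.07680 Na and 0.03840 O.
16.06 wt% CaO ÷ 56.077 g/mol = 0.28639 mol, giving 0.28639 Ca and 0.28639 O.
33.05 wt% Al2O3 ÷ 101.961 g/mol = 0.32414 mol, giving 0.64828 Al and 0.97242 O.
48.90 wt% SiO2 ÷ 60.083 g/mol = 0.81387 mol, giving 0.81387 Si and 1.62774 O.
Oxygen sums to 2.92495; scaling by 8/2.92495 = 2.73509 puts the formula on 8 O.
Ca: 0.28639 × 2.73509 = 0.783 atoms per formula unit.

0.783 Ca apfu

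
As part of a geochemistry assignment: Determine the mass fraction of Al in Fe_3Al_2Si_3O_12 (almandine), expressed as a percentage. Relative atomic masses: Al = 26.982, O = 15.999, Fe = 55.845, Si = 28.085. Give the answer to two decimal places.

10.84 mass %

M(Fe_3Al_2Si_3O_12) = 497.742 g/mol.
Al contributes 2 × 26.982 = 53.964 g per mole.
53.964/497.742 = 0.1084 → 10.84%.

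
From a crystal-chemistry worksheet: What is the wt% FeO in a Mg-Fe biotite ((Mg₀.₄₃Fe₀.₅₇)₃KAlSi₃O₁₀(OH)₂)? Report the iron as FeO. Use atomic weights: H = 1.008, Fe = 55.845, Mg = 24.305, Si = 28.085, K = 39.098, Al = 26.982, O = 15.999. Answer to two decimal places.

26.07 wt%

Formula mass = 471.187 g/mol.
1.71 Fe → 1.7100 mol FeO per formula unit; M(FeO) = 71.844, so FeO mass = 122.853 g.
122.853/471.187 × 100 = 26.07 wt%.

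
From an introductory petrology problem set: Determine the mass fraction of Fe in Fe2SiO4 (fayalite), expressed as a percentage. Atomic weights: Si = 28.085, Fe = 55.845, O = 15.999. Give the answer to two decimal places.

Formula mass = 2*55.845 + 1*28.085 + 4*15.999 = 203.771 g/mol, of which 111.690 g is Fe.
So Fe makes up 111.690/203.771 = 0.5481 of the mass, i.e. 54.81%.

54.81 mass %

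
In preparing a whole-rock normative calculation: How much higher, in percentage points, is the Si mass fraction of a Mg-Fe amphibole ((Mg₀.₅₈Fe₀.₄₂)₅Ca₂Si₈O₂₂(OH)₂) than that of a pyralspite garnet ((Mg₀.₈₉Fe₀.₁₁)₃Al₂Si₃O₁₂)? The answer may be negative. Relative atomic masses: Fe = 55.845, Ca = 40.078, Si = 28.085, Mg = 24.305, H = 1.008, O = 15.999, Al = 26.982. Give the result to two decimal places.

5.20 percentage points

M((Mg₀.₅₈Fe₀.₄₂)₅Ca₂Si₈O₂₂(OH)₂) = 878.587 g/mol, so wt% Si = 224.680/878.587 × 100 = 25.57%.
M((Mg₀.₈₉Fe₀.₁₁)₃Al₂Si₃O₁₂) = 413.530 g/mol, so wt% Si = 84.255/413.530 × 100 = 20.37%.
25.57 − 20.37 = 5.20 pp.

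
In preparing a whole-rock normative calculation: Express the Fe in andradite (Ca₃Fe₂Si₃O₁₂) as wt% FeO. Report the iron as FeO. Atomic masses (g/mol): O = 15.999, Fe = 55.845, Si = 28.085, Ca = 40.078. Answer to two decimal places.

Formula mass = 508.167 g/mol.
2 Fe → 2.0000 mol FeO per formula unit; M(FeO) = 71.844, so FeO mass = 143.688 g.
143.688/508.167 × 100 = 28.28 wt%.

28.28 wt%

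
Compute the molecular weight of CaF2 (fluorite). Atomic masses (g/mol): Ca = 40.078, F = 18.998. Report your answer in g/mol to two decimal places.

78.07 g/mol

The formula mass is the sum 1×40.078 + 2×18.998.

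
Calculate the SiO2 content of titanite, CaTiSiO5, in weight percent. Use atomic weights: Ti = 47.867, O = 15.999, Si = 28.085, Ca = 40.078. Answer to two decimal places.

30.65 wt%

M(CaTiSiO5) = 196.025 g/mol; M(SiO2) = 60.083 g/mol.
Moles SiO2 per formula unit = 1 Si ÷ 1 = 1.0000.
SiO2 fraction = (1.0000 × 60.083) / 196.025 = 60.083/196.025 = 0.3065.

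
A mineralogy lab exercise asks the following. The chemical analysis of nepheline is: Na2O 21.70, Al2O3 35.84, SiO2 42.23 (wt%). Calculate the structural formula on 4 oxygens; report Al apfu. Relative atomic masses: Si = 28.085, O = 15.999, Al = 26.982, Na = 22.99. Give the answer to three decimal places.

21.70 wt% Na2O ÷ 61.979 g/mol = 0.35012 mol, giving 0.70024 Na and 0.35012 O.
35.84 wt% Al2O3 ÷ 101.961 g/mol = 0.35151 mol, giving 0.70302 Al and 1.05453 O.
42.23 wt% SiO2 ÷ 60.083 g/mol = 0.70286 mol, giving 0.70286 Si and 1.40572 O.
Oxygen sums to 2.81037; scaling by 4/2.81037 = 1.42330 puts the formula on 4 O.
Al: 0.70302 × 1.42330 = 1.001 atoms per formula unit.

1.001 Al apfu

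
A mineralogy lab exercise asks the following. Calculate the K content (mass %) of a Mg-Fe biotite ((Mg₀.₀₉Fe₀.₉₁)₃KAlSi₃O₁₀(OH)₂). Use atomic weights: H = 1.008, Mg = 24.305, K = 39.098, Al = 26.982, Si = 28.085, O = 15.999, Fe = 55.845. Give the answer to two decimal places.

Formula mass = 0.27×24.305 + 2.73×55.845 + 1×39.098 + 1×26.982 + 3×28.085 + 12×15.999 + 2×1.008 = 503.358 g/mol, of which 39.098 g is K.
So K makes up 39.098/503.358 = 0.0777 of the mass, i.e. 7.77%.

7.77 mass %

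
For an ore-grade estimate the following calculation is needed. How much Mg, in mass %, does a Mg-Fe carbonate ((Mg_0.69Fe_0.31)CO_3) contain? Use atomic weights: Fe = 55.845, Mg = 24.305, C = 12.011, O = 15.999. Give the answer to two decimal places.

17.82 mass %

Molar mass of (Mg_0.69Fe_0.31)CO_3: 0.69·24.305 + 0.31·55.845 + 1·12.011 + 3·15.999 = 94.090 g/mol.
Mass of Mg per formula unit: 0.69 × 24.305 = 16.770 g.
Weight fraction Mg = 16.770 / 94.090 = 0.1782.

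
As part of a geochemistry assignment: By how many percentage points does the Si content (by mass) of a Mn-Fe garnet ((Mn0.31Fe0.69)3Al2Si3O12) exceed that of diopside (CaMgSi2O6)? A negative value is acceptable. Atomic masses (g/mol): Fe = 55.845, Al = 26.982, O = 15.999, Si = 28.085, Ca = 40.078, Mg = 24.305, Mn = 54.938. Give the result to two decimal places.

First mineral: 84.255 g Si in 496.898 g formula = 16.96 wt% Si.
Second mineral: 56.170 g Si in 216.547 g formula = 25.94 wt% Si.
16.96% − 25.94% gives a difference of -8.98 percentage points.

-8.98 percentage points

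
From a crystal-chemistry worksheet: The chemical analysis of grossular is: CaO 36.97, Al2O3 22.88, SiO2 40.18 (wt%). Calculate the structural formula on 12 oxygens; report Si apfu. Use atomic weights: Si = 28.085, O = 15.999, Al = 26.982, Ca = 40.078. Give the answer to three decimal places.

3.006 Si apfu

36.97 wt% CaO ÷ 56.077 g/mol = 0.65927 mol, giving 0.65927 Ca and 0.65927 O.
22.88 wt% Al2O3 ÷ 101.961 g/mol = 0.22440 mol, giving 0.44880 Al and 0.67320 O.
40.18 wt% SiO2 ÷ 60.083 g/mol = 0.66874 mol, giving 0.66874 Si and 1.33748 O.
Oxygen sums to 2.66995; scaling by 12/2.66995 = 4.49447 puts the formula on 12 O.
Si: 0.66874 × 4.49447 = 3.006 atoms per formula unit.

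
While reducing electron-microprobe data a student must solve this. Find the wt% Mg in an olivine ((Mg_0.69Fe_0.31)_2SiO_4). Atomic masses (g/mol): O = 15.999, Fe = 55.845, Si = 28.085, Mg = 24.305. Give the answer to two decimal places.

20.93 mass %

Molar mass of (Mg_0.69Fe_0.31)_2SiO_4: 1.38*24.305 + 0.62*55.845 + 1*28.085 + 4*15.999 = 160.246 g/mol.
Mass of Mg per formula unit: 1.38 × 24.305 = 33.541 g.
Weight fraction Mg = 33.541 / 160.246 = 0.2093.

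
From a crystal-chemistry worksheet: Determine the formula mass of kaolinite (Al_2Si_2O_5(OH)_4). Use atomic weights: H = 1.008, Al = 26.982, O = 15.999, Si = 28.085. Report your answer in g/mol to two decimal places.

Al: 2 × 26.982 = 53.9640
Si: 2 × 28.085 = 56.1700
O: 9 × 15.999 = 143.9910
H: 4 × 1.008 = 4.0320
Summing the contributions gives the formula mass.

258.16 g/mol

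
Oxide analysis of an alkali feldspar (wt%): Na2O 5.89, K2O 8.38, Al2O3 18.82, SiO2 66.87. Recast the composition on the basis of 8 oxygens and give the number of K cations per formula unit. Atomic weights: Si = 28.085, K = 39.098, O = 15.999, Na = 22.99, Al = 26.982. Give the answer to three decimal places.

Na2O: 5.89/61.979 = 0.09503 mol → 0.19006 mol Na, 0.09503 mol O.
K2O: 8.38/94.195 = 0.08896 mol → 0.17792 mol K, 0.08896 mol O.
Al2O3: 18.82/101.961 = 0.18458 mol → 0.36916 mol Al, 0.55374 mol O.
SiO2: 66.87/60.083 = 1.11296 mol → 1.11296 mol Si, 2.22592 mol O.
Total oxygen = 2.96365 mol. Normalization factor = 8/2.96365 = 2.69937.
K per 8 O = 0.17792 × 2.69937 = 0.480.

0.480 K apfu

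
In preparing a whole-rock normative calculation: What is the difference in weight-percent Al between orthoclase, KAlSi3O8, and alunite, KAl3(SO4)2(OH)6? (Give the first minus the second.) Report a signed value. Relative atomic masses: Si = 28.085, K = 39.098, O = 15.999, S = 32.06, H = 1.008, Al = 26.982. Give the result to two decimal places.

M(KAlSi3O8) = 278.327 g/mol, so wt% Al = 26.982/278.327 × 100 = 9.69%.
M(KAl3(SO4)2(OH)6) = 414.198 g/mol, so wt% Al = 80.946/414.198 × 100 = 19.54%.
9.69 − 19.54 = -9.85 pp.

-9.85 percentage points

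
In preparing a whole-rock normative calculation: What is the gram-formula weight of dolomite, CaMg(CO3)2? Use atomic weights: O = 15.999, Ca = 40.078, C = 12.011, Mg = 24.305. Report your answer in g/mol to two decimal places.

184.40 g/mol

Ca: 1 × 40.078 = 40.0780
Mg: 1 × 24.305 = 24.3050
C: 2 × 12.011 = 24.0220
O: 6 × 15.999 = 95.9940
Summing the contributions gives the formula mass.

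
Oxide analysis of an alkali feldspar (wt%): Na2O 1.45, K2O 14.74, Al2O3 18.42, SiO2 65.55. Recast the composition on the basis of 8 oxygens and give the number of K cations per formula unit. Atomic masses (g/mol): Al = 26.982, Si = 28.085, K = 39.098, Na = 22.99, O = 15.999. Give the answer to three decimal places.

Na2O (M=61.979): mol = 0.02340; Na = 0.04680, O = 0.02340.
K2O (M=94.195): mol = 0.15648; K = 0.31296, O = 0.15648.
Al2O3 (M=101.961): mol = 0.18066; Al = 0.36132, O = 0.54198.
SiO2 (M=60.083): mol = 1.09099; Si = 1.09099, O = 2.18198.
ΣO = 2.90384; factor = 8/ΣO = 2.75497.
K apfu = 0.31296 × 2.75497 = 0.862.

0.862 K apfu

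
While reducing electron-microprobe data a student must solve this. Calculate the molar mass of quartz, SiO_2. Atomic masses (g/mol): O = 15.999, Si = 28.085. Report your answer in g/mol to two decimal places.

The formula mass is the sum 1*28.085 + 2*15.999.

60.08 g/mol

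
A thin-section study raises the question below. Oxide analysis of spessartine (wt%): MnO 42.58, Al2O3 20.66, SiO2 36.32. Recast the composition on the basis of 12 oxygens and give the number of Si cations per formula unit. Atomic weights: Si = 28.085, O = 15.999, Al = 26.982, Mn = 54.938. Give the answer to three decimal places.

3.001 Si apfu

42.58 wt% MnO ÷ 70.937 g/mol = 0.60025 mol, giving 0.60025 Mn and 0.60025 O.
20.66 wt% Al2O3 ÷ 101.961 g/mol = 0.20263 mol, giving 0.40526 Al and 0.60789 O.
36.32 wt% SiO2 ÷ 60.083 g/mol = 0.60450 mol, giving 0.60450 Si and 1.20900 O.
Oxygen sums to 2.41714; scaling by 12/2.41714 = 4.96454 puts the formula on 12 O.
Si: 0.60450 × 4.96454 = 3.001 atoms per formula unit.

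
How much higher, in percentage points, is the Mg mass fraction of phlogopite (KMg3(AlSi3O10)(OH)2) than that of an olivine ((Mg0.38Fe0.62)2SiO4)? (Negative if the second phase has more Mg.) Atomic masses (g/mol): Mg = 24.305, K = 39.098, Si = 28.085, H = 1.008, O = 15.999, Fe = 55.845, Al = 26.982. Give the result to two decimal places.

7.20 percentage points

M(KMg3(AlSi3O10)(OH)2) = 417.254 g/mol, so wt% Mg = 72.915/417.254 × 100 = 17.47%.
M((Mg0.38Fe0.62)2SiO4) = 179.801 g/mol, so wt% Mg = 18.472/179.801 × 100 = 10.27%.
17.47 − 10.27 = 7.20 pp.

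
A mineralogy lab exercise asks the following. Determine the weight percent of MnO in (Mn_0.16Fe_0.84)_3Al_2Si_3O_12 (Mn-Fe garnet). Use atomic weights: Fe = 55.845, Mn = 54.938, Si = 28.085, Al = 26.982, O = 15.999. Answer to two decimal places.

6.85 wt%

Molar mass of (Mn_0.16Fe_0.84)_3Al_2Si_3O_12 = 0.48·54.938 + 2.52·55.845 + 2·26.982 + 3·28.085 + 12·15.999 = 497.307 g/mol.
Each formula unit contains 0.48 Mn, equivalent to 0.48/1 = 0.4800 mol MnO.
M(MnO) = 1×54.938 + 1×15.999 = 70.937 g/mol.
Mass of MnO per formula unit = 0.4800 × 70.937 = 34.050 g.
MnO wt% = 34.050 / 497.307 × 100 = 6.85%.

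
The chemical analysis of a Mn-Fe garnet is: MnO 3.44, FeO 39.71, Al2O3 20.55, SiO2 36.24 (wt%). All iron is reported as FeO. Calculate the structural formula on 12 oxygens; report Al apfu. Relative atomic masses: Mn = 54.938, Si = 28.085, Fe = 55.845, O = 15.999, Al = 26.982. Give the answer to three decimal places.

2.005 Al apfu

MnO (M=70.937): mol = 0.04849; Mn = 0.04849, O = 0.04849.
FeO (M=71.844): mol = 0.55273; Fe = 0.55273, O = 0.55273.
Al2O3 (M=101.961): mol = 0.20155; Al = 0.40310, O = 0.60465.
SiO2 (M=60.083): mol = 0.60317; Si = 0.60317, O = 1.20634.
ΣO = 2.41221; factor = 12/ΣO = 4.97469.
Al apfu = 0.40310 × 4.97469 = 2.005.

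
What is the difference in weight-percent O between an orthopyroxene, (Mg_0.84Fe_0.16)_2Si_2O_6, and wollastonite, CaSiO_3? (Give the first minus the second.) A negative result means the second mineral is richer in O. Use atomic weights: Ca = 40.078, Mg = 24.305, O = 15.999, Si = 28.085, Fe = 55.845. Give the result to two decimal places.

M((Mg_0.84Fe_0.16)_2Si_2O_6) = 210.867 g/mol, so wt% O = 95.994/210.867 × 100 = 45.52%.
M(CaSiO_3) = 116.160 g/mol, so wt% O = 47.997/116.160 × 100 = 41.32%.
45.52 − 41.32 = 4.20 pp.

4.20 percentage points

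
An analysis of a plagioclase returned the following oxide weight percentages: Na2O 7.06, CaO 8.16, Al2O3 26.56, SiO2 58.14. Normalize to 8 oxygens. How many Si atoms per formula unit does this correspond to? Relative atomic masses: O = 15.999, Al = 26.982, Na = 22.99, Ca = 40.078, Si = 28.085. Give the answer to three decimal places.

Na2O (M=61.979): mol = 0.11391; Na = 0.22782, O = 0.11391.
CaO (M=56.077): mol = 0.14551; Ca = 0.14551, O = 0.14551.
Al2O3 (M=101.961): mol = 0.26049; Al = 0.52098, O = 0.78147.
SiO2 (M=60.083): mol = 0.96766; Si = 0.96766, O = 1.93532.
ΣO = 2.97621; factor = 8/ΣO = 2.68798.
Si apfu = 0.96766 × 2.68798 = 2.601.

2.601 Si apfu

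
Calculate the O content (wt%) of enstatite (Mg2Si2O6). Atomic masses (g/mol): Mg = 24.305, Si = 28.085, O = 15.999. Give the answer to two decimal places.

47.81 wt%

Molar mass of Mg2Si2O6: 2×24.305 + 2×28.085 + 6×15.999 = 200.774 g/mol.
Mass of O per formula unit: 6 × 15.999 = 95.994 g.
Weight fraction O = 95.994 / 200.774 = 0.4781.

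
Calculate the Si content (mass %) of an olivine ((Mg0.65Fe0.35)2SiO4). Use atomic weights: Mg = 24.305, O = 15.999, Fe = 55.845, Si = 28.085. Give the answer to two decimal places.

Formula mass = 1.30×24.305 + 0.70×55.845 + 1×28.085 + 4×15.999 = 162.769 g/mol, of which 28.085 g is Si.
So Si makes up 28.085/162.769 = 0.1725 of the mass, i.e. 17.25%.

17.25 mass %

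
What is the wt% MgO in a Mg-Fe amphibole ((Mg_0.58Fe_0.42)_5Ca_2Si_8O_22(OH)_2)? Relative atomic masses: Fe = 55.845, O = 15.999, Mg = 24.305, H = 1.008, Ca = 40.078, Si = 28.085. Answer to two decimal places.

13.30 wt%

Formula mass = 878.587 g/mol.
2.90 Mg → 2.9000 mol MgO per formula unit; M(MgO) = 40.304, so MgO mass = 116.882 g.
116.882/878.587 × 100 = 13.30 wt%.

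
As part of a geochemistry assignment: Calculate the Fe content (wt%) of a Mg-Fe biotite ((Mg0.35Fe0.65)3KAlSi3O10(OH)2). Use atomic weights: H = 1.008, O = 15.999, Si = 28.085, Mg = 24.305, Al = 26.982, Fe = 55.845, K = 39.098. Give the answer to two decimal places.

22.75 wt%

Molar mass of (Mg0.35Fe0.65)3KAlSi3O10(OH)2: 1.05*24.305 + 1.95*55.845 + 1*39.098 + 1*26.982 + 3*28.085 + 12*15.999 + 2*1.008 = 478.757 g/mol.
Mass of Fe per formula unit: 1.95 × 55.845 = 108.898 g.
Weight fraction Fe = 108.898 / 478.757 = 0.2275.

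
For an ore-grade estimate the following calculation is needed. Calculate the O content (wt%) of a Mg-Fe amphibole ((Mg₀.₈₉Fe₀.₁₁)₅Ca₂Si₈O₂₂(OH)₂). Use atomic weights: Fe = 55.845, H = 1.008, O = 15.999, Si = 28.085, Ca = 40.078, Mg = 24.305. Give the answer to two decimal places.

46.28 wt%

Formula mass = 4.45*24.305 + 0.55*55.845 + 2*40.078 + 8*28.085 + 24*15.999 + 2*1.008 = 829.700 g/mol, of which 383.976 g is O.
So O makes up 383.976/829.700 = 0.4628 of the mass, i.e. 46.28%.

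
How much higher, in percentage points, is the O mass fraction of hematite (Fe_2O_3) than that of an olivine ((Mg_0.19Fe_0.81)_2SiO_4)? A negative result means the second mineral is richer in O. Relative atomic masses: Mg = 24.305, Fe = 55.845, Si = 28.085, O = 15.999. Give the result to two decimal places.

-3.31 percentage points

First mineral: 47.997 g O in 159.687 g formula = 30.06 wt% O.
Second mineral: 63.996 g O in 191.786 g formula = 33.37 wt% O.
30.06% − 33.37% gives a difference of -3.31 percentage points.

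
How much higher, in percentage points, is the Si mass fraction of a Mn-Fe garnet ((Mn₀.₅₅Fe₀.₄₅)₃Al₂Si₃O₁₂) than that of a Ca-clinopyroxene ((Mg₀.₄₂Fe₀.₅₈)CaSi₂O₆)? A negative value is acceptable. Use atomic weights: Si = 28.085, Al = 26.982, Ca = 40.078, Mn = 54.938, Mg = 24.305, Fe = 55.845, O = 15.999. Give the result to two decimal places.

-6.94 percentage points

M((Mn₀.₅₅Fe₀.₄₅)₃Al₂Si₃O₁₂) = 496.245 g/mol, so wt% Si = 84.255/496.245 × 100 = 16.98%.
M((Mg₀.₄₂Fe₀.₅₈)CaSi₂O₆) = 234.840 g/mol, so wt% Si = 56.170/234.840 × 100 = 23.92%.
16.98 − 23.92 = -6.94 pp.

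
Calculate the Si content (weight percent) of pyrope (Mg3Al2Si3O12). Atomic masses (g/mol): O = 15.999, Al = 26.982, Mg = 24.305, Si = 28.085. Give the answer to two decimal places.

20.90 weight percent

Molar mass of Mg3Al2Si3O12: 3×24.305 + 2×26.982 + 3×28.085 + 12×15.999 = 403.122 g/mol.
Mass of Si per formula unit: 3 × 28.085 = 84.255 g.
Weight fraction Si = 84.255 / 403.122 = 0.2090.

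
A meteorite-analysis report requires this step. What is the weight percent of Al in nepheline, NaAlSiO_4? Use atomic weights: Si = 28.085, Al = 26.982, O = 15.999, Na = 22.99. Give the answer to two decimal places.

Formula mass = 1·22.99 + 1·26.982 + 1·28.085 + 4·15.999 = 142.053 g/mol, of which 26.982 g is Al.
So Al makes up 26.982/142.053 = 0.1899 of the mass, i.e. 18.99%.

18.99 wt%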